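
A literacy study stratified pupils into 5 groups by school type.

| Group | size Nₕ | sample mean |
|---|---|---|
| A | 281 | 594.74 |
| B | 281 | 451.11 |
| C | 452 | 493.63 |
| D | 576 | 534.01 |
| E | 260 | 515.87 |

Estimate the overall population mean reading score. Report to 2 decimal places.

x̄_st = (Σ Nₕx̄ₕ) / (Σ Nₕ) = (281·594.74 + 281·451.11 + 452·493.63 + 576·534.01 + 260·515.87) / 1850
= 958720.57 / 1850 = 518.2273... → 518.23.

518.23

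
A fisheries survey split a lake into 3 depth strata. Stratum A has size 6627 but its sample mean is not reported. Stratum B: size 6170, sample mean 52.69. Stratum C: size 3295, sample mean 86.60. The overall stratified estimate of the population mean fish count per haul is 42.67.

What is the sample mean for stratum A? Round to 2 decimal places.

11.50

Σ Nₕx̄ₕ = N·μ, so 6627·x̄_A = 16092·42.67 − (6170·52.69 + 3295·86.60).
= 686645.64 − 610444.3 = 76201.34.
x̄_A = 76201.34 / 6627 = 11.4986... → 11.50.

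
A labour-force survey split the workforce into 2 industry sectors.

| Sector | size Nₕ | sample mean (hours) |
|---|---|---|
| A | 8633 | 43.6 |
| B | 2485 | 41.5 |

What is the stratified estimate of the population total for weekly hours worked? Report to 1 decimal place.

479526.3

Population total = Σ Nₕ·x̄ₕ (each stratum's size times its mean).
8633·43.6 + 2485·41.5 = 376398.8 + 103127.5 = 479526.3.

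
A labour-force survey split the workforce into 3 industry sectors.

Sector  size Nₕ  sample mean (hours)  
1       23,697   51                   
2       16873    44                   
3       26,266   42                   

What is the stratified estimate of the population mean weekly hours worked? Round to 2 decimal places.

N = 66836; weights Wₕ = Nₕ/N = (0.3546, 0.2525, 0.3930).
x̄_st = Σ Wₕ·x̄ₕ = 0.3546·51 + 0.2525·44 + 0.3930·42 ≈ 45.6959...
→ 45.70.

45.70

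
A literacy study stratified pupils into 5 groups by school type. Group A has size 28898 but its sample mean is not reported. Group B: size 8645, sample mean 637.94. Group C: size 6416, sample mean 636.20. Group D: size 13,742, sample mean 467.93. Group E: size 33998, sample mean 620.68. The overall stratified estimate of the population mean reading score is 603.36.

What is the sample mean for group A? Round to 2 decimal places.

Σ Nₕx̄ₕ = N·μ, so 28898·x̄_A = 91699·603.36 − (8645·637.94 + 6416·636.20 + 13742·467.93 + 33998·620.68).
= 55327508.64 − 37129023.2 = 18198485.44.
x̄_A = 18198485.44 / 28898 = 629.7490... → 629.75.

629.75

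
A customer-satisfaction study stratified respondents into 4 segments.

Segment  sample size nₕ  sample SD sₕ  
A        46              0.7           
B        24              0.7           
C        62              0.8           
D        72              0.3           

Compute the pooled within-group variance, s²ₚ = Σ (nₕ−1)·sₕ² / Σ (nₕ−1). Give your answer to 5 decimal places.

0.39375

A: (46−1)·0.7² = 45·0.49 = 22.05
B: (24−1)·0.7² = 23·0.49 = 11.27
C: (62−1)·0.8² = 61·0.64 = 39.04
D: (72−1)·0.3² = 71·0.09 = 6.39
Numerator = 78.75; denominator = Σ(nₕ−1) = 200.
s²ₚ = 78.75/200 = 0.39375 → 0.39375.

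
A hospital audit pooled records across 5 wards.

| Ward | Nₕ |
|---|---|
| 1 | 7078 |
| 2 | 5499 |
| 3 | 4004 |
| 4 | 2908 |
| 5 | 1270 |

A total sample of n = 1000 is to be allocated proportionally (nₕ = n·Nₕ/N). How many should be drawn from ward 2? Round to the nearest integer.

265

Share of ward 2 = 5499/20759 = 0.26490.
Allocate 1000 × 0.26490 = 264.897... → 265.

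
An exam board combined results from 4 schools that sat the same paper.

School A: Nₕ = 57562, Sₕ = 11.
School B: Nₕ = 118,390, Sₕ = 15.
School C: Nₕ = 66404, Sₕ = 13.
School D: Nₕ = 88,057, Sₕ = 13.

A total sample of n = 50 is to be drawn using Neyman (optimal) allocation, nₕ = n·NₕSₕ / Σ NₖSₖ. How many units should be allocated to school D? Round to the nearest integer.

13

A: NₕSₕ = 57562·11 = 633182
B: NₕSₕ = 118390·15 = 1775850
C: NₕSₕ = 66404·13 = 863252
D: NₕSₕ = 88057·13 = 1144741
Σ NₕSₕ = 4417025.
n_D = 50·1144741/4417025 = 12.958... → 13.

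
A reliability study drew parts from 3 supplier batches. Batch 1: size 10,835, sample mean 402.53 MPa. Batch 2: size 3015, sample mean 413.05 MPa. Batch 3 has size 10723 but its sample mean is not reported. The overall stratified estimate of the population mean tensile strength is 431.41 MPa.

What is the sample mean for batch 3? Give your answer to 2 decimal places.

465.75

Σ Nₕx̄ₕ = N·μ, so 10723·x̄_3 = 24573·431.41 − (10835·402.53 + 3015·413.05).
= 10601037.93 − 5606758.3 = 4994279.63.
x̄_3 = 4994279.63 / 10723 = 465.7540... → 465.75.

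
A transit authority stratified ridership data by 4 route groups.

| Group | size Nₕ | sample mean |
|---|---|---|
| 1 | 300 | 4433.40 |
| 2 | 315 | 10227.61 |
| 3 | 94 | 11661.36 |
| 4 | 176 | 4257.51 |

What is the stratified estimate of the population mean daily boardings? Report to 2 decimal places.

7228.48

x̄_st = (Σ Nₕx̄ₕ) / (Σ Nₕ) = (300·4433.40 + 315·10227.61 + 94·11661.36 + 176·4257.51) / 885
= 6397206.75 / 885 = 7228.4822... → 7228.48.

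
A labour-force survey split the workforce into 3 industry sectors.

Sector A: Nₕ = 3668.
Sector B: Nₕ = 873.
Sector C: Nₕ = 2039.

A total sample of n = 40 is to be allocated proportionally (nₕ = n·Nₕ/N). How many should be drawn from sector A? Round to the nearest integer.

22

Share of sector A = 3668/6580 = 0.55745.
Allocate 40 × 0.55745 = 22.298... → 22.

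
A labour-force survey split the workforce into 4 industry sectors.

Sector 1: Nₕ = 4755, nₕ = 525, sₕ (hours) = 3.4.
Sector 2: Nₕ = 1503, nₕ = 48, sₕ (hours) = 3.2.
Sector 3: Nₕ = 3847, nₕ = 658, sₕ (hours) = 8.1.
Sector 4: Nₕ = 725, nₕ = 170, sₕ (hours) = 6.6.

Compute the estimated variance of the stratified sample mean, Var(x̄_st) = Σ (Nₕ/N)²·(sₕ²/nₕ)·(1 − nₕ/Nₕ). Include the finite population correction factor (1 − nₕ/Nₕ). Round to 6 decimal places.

0.019062

N = 10830; Wₕ = Nₕ/N.
sector 1: (4755/10830)²·3.4²/525·(1 − 525/4755) = 0.003776005
sector 2: (1503/10830)²·3.2²/48·(1 − 48/1503) = 0.003977624
sector 3: (3847/10830)²·8.1²/658·(1 − 658/3847) = 0.010429511
sector 4: (725/10830)²·6.6²/170·(1 − 170/725) = 0.000879049
Sum = 0.019062189 → 0.019062.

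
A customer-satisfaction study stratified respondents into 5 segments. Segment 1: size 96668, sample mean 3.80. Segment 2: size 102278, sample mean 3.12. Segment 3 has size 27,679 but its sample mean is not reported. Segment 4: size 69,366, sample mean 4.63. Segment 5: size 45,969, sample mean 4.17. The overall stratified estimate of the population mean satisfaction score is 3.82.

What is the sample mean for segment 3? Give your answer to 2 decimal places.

N = 96668 + 102278 + 27679 + 69366 + 45969 = 341960.
Overall total = μ·N = 3.82·341960 = 1306287.2.
Subtract the known strata: 96668·3.80 + 102278·3.12 + 69366·4.63 + 45969·4.17 = 1199301.07.
Remaining total for segment 3: 1306287.2 − 1199301.07 = 106986.13.
Divide by its size: 106986.13 / 27679 = 3.8652... → 3.87.

3.87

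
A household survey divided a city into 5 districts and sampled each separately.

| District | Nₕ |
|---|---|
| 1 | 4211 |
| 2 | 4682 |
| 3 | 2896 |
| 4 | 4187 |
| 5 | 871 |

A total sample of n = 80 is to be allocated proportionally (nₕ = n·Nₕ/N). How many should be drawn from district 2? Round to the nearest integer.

N = 4211 + 4682 + 2896 + 4187 + 871 = 16847.
n_2 = 80·4682/16847 = 22.233... → 22.

22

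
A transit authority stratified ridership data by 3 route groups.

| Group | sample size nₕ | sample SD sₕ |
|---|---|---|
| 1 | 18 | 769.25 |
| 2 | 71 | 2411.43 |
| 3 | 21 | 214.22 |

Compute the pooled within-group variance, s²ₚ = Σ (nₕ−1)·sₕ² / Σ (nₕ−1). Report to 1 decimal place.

3906795.4

1: (18−1)·769.25² = 17·591745.5625 = 10059674.5625
2: (71−1)·2411.43² = 70·5814994.6449 = 407049625.143
3: (21−1)·214.22² = 20·45890.2084 = 917804.168
Numerator = 418027103.8735; denominator = Σ(nₕ−1) = 107.
s²ₚ = 418027103.8735/107 = 3906795.363... → 3906795.4.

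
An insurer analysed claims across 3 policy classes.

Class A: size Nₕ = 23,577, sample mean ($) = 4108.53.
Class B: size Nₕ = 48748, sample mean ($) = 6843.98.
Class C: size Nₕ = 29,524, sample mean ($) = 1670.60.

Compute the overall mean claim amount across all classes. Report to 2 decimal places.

4711.09

N = 101849; weights Wₕ = Nₕ/N = (0.2315, 0.4786, 0.2899).
x̄_st = Σ Wₕ·x̄ₕ = 0.2315·4108.53 + 0.4786·6843.98 + 0.2899·1670.60 ≈ 4711.0914...
→ 4711.09.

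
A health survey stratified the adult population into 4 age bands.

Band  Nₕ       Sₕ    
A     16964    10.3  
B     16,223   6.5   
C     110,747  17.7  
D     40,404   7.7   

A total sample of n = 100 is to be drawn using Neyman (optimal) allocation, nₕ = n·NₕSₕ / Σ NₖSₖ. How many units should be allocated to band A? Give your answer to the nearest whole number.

Σ NₕSₕ = 16964·10.3 + 16223·6.5 + 110747·17.7 + 40404·7.7 = 2551511.4.
Share for A: 174729.2/2551511.4 = 0.06848.
n_A = 100 × 0.06848 = 6.848... → 7.

7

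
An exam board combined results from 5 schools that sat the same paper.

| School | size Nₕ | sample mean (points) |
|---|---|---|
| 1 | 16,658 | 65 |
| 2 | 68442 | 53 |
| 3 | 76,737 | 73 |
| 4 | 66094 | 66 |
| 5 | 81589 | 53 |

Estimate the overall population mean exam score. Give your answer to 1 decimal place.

x̄_st = (Σ Nₕx̄ₕ) / (Σ Nₕ) = (16658·65 + 68442·53 + 76737·73 + 66094·66 + 81589·53) / 309520
= 18998418 / 309520 = 61.380... → 61.4.

61.4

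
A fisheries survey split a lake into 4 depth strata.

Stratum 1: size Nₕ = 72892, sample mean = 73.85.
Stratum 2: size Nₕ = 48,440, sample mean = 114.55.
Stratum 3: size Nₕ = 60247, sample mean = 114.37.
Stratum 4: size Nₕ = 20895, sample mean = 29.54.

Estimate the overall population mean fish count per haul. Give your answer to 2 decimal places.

N = 202474; weights Wₕ = Nₕ/N = (0.3600, 0.2392, 0.2976, 0.1032).
x̄_st = Σ Wₕ·x̄ₕ = 0.3600·73.85 + 0.2392·114.55 + 0.2976·114.37 + 0.1032·29.54 ≈ 91.0713...
→ 91.07.

91.07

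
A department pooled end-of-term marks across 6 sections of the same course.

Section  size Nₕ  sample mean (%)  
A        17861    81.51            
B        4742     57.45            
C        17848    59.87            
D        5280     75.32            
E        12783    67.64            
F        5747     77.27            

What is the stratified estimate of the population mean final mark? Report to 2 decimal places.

N = 17861 + 4742 + 17848 + 5280 + 12783 + 5747 = 64261.
The stratified mean weights each stratum mean by its population share Nₕ/N.
Σ Nₕx̄ₕ = 17861·81.51 + 4742·57.45 + 17848·59.87 + 5280·75.32 + 12783·67.64 + 5747·77.27 = 1455850.11 + 272427.9 + 1068559.76 + 397689.6 + 864642.12 + 444070.69 = 4503240.18.
Divide by N: 4503240.18 / 64261 = 70.0773... → 70.08.

70.08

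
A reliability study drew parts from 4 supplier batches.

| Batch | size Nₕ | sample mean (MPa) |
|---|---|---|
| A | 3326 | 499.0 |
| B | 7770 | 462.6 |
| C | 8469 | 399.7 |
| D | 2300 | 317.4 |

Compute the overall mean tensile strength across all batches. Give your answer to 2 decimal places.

428.50

N = 21865; weights Wₕ = Nₕ/N = (0.1521, 0.3554, 0.3873, 0.1052).
x̄_st = Σ Wₕ·x̄ₕ = 0.1521·499.0 + 0.3554·462.6 + 0.3873·399.7 + 0.1052·317.4 ≈ 428.5001...
→ 428.50.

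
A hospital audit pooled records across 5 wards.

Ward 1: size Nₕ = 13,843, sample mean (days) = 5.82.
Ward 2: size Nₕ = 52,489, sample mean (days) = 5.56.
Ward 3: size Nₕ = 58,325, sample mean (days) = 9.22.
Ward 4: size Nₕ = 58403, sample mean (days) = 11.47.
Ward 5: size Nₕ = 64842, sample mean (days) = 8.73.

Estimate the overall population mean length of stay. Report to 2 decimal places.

8.66

N = 247902; weights Wₕ = Nₕ/N = (0.0558, 0.2117, 0.2353, 0.2356, 0.2616).
x̄_st = Σ Wₕ·x̄ₕ = 0.0558·5.82 + 0.2117·5.56 + 0.2353·9.22 + 0.2356·11.47 + 0.2616·8.73 ≈ 8.6571...
→ 8.66.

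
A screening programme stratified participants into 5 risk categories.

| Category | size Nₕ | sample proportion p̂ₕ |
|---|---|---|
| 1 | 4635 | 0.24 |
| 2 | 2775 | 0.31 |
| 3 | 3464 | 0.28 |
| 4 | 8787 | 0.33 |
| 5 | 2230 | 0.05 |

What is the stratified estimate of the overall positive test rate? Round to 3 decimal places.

0.272

Wₕ = Nₕ/N with N = 21891: 0.2117, 0.1268, 0.1582, 0.4014, 0.1019.
p̂_st = 0.2117·0.24 + 0.1268·0.31 + 0.1582·0.28 + 0.4014·0.33 + 0.1019·0.05 ≈ 0.27197... → 0.272.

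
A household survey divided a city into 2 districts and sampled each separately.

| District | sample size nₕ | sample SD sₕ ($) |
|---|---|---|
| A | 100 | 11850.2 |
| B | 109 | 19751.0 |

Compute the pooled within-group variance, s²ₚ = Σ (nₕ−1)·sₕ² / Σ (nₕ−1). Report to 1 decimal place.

270692332.7

A: (100−1)·11850.2² = 99·140427240.04 = 13902296763.96
B: (109−1)·19751.0² = 108·390102001 = 42131016108
Numerator = 56033312871.96; denominator = Σ(nₕ−1) = 207.
s²ₚ = 56033312871.96/207 = 270692332.715... → 270692332.7.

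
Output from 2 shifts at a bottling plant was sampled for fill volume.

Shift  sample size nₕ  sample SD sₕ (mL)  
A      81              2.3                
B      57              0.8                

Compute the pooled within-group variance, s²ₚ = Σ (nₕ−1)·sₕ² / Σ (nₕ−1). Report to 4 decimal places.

3.3753

Degrees of freedom: 80 + 56 = 136.
Σ(nₕ−1)sₕ² = 80·5.29 + 56·0.64 = 459.04.
s²ₚ = 459.04 / 136 = 3.375294... → 3.3753.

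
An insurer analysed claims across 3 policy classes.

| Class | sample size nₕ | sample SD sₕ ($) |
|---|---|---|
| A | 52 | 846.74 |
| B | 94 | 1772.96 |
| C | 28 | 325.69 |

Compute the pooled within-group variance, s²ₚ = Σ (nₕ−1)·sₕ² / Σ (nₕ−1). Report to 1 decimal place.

A: (52−1)·846.74² = 51·716968.6276 = 36565400.0076
B: (94−1)·1772.96² = 93·3143387.1616 = 292335006.0288
C: (28−1)·325.69² = 27·106073.9761 = 2863997.3547
Numerator = 331764403.3911; denominator = Σ(nₕ−1) = 171.
s²ₚ = 331764403.3911/171 = 1940142.710... → 1940142.7.

1940142.7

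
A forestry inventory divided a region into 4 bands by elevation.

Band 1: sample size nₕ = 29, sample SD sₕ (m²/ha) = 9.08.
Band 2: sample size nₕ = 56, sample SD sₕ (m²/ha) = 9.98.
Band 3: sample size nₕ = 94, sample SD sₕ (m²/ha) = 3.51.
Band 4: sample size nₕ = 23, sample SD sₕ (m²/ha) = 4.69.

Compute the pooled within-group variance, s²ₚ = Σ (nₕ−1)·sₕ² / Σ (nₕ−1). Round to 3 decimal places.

47.557

1: (29−1)·9.08² = 28·82.4464 = 2308.4992
2: (56−1)·9.98² = 55·99.6004 = 5478.022
3: (94−1)·3.51² = 93·12.3201 = 1145.7693
4: (23−1)·4.69² = 22·21.9961 = 483.9142
Numerator = 9416.2047; denominator = Σ(nₕ−1) = 198.
s²ₚ = 9416.2047/198 = 47.55659... → 47.557.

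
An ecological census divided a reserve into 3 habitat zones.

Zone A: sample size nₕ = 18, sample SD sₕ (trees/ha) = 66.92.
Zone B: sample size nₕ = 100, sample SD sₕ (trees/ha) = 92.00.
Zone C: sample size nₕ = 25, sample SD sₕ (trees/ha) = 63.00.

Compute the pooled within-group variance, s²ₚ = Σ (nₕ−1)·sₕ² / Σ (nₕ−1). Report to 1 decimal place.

A: (18−1)·66.92² = 17·4478.2864 = 76130.8688
B: (100−1)·92.00² = 99·8464 = 837936
C: (25−1)·63.00² = 24·3969 = 95256
Numerator = 1009322.8688; denominator = Σ(nₕ−1) = 140.
s²ₚ = 1009322.8688/140 = 7209.449... → 7209.4.

7209.4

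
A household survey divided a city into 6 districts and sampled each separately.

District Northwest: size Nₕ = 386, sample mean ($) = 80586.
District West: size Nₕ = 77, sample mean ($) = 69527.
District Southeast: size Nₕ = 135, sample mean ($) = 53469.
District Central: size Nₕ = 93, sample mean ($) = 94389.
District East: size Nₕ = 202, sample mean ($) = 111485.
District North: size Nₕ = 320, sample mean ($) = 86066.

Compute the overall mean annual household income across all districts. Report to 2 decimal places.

N = 386 + 77 + 135 + 93 + 202 + 320 = 1213.
Overall mean = Σ (Nₕ/N)·x̄ₕ — weight by population share, not a simple average.
Σ Nₕx̄ₕ = 386·80586 + 77·69527 + 135·53469 + 93·94389 + 202·111485 + 320·86066 = 31106196 + 5353579 + 7218315 + 8778177 + 22519970 + 27541120 = 102517357.
Divide by N: 102517357 / 1213 = 84515.5458... → 84515.55.

84515.55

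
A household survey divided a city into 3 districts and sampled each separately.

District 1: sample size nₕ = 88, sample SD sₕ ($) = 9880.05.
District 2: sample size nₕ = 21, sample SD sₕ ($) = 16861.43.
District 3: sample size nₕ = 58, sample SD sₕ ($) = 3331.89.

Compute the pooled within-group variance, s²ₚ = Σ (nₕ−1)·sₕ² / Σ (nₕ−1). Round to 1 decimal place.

1: (88−1)·9880.05² = 87·97615388.0025 = 8492538756.2175
2: (21−1)·16861.43² = 20·284307821.6449 = 5686156432.898
3: (58−1)·3331.89² = 57·11101490.9721 = 632784985.4097
Numerator = 14811480174.5252; denominator = Σ(nₕ−1) = 164.
s²ₚ = 14811480174.5252/164 = 90313903.503... → 90313903.5.

90313903.5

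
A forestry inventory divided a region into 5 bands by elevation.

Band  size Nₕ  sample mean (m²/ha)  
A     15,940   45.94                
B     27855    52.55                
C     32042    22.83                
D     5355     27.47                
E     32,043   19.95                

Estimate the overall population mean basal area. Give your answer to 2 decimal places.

x̄_st = (Σ Nₕx̄ₕ) / (Σ Nₕ) = (15940·45.94 + 27855·52.55 + 32042·22.83 + 5355·27.47 + 32043·19.95) / 113235
= 3713942.41 / 113235 = 32.7985... → 32.80.

32.80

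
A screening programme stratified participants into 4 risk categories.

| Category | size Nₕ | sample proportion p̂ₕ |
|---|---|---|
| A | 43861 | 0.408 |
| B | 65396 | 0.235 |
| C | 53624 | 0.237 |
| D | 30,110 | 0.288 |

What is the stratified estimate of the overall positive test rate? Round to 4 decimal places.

Wₕ = Nₕ/N with N = 192991: 0.2273, 0.3389, 0.2779, 0.1560.
p̂_st = 0.2273·0.408 + 0.3389·0.235 + 0.2779·0.237 + 0.1560·0.288 ≈ 0.283142... → 0.2831.

0.2831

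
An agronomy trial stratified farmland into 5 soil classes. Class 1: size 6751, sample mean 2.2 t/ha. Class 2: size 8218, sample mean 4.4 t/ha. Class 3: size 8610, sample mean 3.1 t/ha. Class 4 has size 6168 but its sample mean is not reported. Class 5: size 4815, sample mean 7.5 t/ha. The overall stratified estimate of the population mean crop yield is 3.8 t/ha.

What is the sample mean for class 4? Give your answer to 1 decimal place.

2.8

Σ Nₕx̄ₕ = N·μ, so 6168·x̄_4 = 34562·3.8 − (6751·2.2 + 8218·4.4 + 8610·3.1 + 4815·7.5).
= 131335.6 − 113814.9 = 17520.7.
x̄_4 = 17520.7 / 6168 = 2.841... → 2.8.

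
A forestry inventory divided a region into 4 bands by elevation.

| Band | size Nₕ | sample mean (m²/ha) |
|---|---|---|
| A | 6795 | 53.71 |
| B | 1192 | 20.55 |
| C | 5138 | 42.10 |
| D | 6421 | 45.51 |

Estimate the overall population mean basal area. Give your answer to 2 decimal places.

45.94

x̄_st = (Σ Nₕx̄ₕ) / (Σ Nₕ) = (6795·53.71 + 1192·20.55 + 5138·42.10 + 6421·45.51) / 19546
= 897984.56 / 19546 = 45.9421... → 45.94.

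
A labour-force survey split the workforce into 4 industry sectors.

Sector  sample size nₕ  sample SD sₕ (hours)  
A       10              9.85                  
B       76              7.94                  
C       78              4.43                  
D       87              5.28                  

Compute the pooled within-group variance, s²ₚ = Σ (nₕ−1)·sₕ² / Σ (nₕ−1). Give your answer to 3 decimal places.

Degrees of freedom: 9 + 75 + 77 + 86 = 247.
Σ(nₕ−1)sₕ² = 9·97.0225 + 75·63.0436 + 77·19.6249 + 86·27.8784 = 9510.1322.
s²ₚ = 9510.1322 / 247 = 38.50256... → 38.503.

38.503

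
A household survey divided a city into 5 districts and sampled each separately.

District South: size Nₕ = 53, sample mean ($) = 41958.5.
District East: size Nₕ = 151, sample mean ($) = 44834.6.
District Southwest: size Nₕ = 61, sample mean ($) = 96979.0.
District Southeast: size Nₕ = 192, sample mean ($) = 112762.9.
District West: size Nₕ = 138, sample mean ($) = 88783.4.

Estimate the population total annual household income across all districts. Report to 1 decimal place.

48812130.1

Population total = Σ Nₕ·x̄ₕ (each stratum's size times its mean).
53·41958.5 + 151·44834.6 + 61·96979.0 + 192·112762.9 + 138·88783.4 = 2223800.5 + 6770024.6 + 5915719 + 21650476.8 + 12252109.2 = 48812130.1.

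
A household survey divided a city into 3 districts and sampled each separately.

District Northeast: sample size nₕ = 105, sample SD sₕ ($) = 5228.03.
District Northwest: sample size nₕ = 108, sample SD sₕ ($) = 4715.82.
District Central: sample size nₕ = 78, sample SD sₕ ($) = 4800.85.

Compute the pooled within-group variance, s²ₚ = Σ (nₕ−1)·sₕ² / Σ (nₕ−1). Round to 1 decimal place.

Degrees of freedom: 104 + 107 + 77 = 288.
Σ(nₕ−1)sₕ² = 104·27332297.6809 + 107·22238958.2724 + 77·23048160.7225 = 6996835869.5929.
s²ₚ = 6996835869.5929 / 288 = 24294568.992... → 24294569.0.

24294569.0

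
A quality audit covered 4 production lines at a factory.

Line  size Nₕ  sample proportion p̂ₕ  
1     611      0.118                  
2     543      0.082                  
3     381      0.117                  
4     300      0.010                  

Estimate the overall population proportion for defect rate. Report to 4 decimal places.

0.0895

N = 611 + 543 + 381 + 300 = 1835.
Overall proportion = Σ (Nₕ/N)·p̂ₕ.
Σ Nₕp̂ₕ = 72.098 + 44.526 + 44.577 + 3 = 164.201.
164.201 / 1835 = 0.089483... → 0.0895.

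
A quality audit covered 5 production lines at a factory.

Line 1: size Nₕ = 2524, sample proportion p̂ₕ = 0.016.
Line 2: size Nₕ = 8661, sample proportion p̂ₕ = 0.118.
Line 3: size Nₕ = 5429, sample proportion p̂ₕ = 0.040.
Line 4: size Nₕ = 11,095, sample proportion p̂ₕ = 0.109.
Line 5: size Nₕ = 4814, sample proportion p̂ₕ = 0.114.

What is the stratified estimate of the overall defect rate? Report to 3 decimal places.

0.093

N = 2524 + 8661 + 5429 + 11095 + 4814 = 32523.
Overall proportion = Σ (Nₕ/N)·p̂ₕ.
Σ Nₕp̂ₕ = 40.384 + 1021.998 + 217.16 + 1209.355 + 548.796 = 3037.693.
3037.693 / 32523 = 0.09340... → 0.093.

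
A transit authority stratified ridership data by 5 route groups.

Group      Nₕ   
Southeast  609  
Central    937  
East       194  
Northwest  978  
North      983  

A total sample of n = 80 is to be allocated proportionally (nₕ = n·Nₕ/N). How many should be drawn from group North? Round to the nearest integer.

N = 609 + 937 + 194 + 978 + 983 = 3701.
n_North = 80·983/3701 = 21.248... → 21.

21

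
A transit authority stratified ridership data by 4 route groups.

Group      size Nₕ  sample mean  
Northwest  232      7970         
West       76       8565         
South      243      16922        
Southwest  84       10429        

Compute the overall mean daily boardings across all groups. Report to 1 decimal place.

11792.2

N = 232 + 76 + 243 + 84 = 635.
The stratified mean weights each stratum mean by its population share Nₕ/N.
Σ Nₕx̄ₕ = 232·7970 + 76·8565 + 243·16922 + 84·10429 = 1849040 + 650940 + 4112046 + 876036 = 7488062.
Divide by N: 7488062 / 635 = 11792.224... → 11792.2.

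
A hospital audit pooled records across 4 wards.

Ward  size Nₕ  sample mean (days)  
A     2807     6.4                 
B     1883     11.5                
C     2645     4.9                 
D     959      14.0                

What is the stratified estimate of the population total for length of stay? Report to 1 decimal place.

66005.8

Estimate total by summing Nₕ·x̄ₕ over strata.
2807·6.4 + 1883·11.5 + 2645·4.9 + 959·14.0 = 17964.8 + 21654.5 + 12960.5 + 13426 = 66005.8.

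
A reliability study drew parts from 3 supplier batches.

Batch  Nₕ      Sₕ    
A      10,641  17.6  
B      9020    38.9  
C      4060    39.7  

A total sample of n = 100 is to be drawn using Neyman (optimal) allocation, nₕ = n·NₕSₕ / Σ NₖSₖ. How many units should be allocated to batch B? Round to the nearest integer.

50

A: NₕSₕ = 10641·17.6 = 187281.6
B: NₕSₕ = 9020·38.9 = 350878
C: NₕSₕ = 4060·39.7 = 161182
Σ NₕSₕ = 699341.6.
n_B = 100·350878/699341.6 = 50.173... → 50.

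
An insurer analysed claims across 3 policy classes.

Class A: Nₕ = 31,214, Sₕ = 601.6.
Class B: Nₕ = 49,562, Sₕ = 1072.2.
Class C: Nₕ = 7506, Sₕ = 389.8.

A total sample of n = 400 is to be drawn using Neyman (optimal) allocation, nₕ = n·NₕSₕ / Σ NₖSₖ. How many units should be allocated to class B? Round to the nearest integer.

284

A: NₕSₕ = 31214·601.6 = 18778342.4
B: NₕSₕ = 49562·1072.2 = 53140376.4
C: NₕSₕ = 7506·389.8 = 2925838.8
Σ NₕSₕ = 74844557.6.
n_B = 400·53140376.4/74844557.6 = 284.004... → 284.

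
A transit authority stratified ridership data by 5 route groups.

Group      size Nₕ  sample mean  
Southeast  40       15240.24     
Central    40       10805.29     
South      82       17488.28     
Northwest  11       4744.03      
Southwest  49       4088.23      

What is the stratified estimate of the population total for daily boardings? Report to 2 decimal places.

2728367.76

Southeast: 40·15240.24 = 609609.6
Central: 40·10805.29 = 432211.6
South: 82·17488.28 = 1434038.96
Northwest: 11·4744.03 = 52184.33
Southwest: 49·4088.23 = 200323.27
τ̂ = Σ Nₕx̄ₕ = 2728367.76.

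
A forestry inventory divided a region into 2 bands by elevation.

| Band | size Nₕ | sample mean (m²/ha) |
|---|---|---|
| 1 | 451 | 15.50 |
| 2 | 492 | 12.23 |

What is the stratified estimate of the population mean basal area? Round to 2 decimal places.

x̄_st = (Σ Nₕx̄ₕ) / (Σ Nₕ) = (451·15.50 + 492·12.23) / 943
= 13007.66 / 943 = 13.7939... → 13.79.

13.79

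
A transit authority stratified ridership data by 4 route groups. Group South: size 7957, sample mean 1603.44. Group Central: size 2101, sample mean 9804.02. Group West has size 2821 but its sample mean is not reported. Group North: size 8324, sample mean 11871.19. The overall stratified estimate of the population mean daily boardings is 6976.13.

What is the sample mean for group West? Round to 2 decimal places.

5580.39

N = 7957 + 2101 + 2821 + 8324 = 21203.
Overall total = μ·N = 6976.13·21203 = 147914884.39.
Subtract the known strata: 7957·1603.44 + 2101·9804.02 + 8324·11871.19 = 132172603.66.
Remaining total for group West: 147914884.39 − 132172603.66 = 15742280.73.
Divide by its size: 15742280.73 / 2821 = 5580.3902... → 5580.39.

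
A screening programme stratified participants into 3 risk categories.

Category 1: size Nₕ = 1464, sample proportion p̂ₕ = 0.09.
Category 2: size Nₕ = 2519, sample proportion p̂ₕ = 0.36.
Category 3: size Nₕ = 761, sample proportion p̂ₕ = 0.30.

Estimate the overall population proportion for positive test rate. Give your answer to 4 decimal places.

Wₕ = Nₕ/N with N = 4744: 0.3086, 0.5310, 0.1604.
p̂_st = 0.3086·0.09 + 0.5310·0.36 + 0.1604·0.30 ≈ 0.267053... → 0.2671.

0.2671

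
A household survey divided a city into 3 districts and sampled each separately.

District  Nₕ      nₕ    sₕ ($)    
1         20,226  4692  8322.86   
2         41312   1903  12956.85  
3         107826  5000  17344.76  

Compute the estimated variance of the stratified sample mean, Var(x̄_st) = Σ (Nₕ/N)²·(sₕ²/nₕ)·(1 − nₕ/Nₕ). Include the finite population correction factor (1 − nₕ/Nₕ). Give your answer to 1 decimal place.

28425.7

N = 169364; Wₕ = Nₕ/N.
district 1: (20226/169364)²·8322.86²/4692·(1 − 4692/20226) = 161.7105
district 2: (41312/169364)²·12956.85²/1903·(1 − 1903/41312) = 5007.1374
district 3: (107826/169364)²·17344.76²/5000·(1 − 5000/107826) = 23256.8460
Sum = 28425.6939 → 28425.7.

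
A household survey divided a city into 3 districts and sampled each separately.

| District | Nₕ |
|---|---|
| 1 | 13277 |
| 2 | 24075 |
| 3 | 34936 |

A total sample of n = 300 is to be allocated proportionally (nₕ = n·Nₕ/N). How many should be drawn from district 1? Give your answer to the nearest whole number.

55

Share of district 1 = 13277/72288 = 0.18367.
Allocate 300 × 0.18367 = 55.100... → 55.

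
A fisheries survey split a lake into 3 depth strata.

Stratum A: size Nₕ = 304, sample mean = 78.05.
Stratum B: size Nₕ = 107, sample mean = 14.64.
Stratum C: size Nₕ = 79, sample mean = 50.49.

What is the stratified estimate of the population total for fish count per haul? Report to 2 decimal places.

29282.39

Estimate total by summing Nₕ·x̄ₕ over strata.
304·78.05 + 107·14.64 + 79·50.49 = 23727.2 + 1566.48 + 3988.71 = 29282.39.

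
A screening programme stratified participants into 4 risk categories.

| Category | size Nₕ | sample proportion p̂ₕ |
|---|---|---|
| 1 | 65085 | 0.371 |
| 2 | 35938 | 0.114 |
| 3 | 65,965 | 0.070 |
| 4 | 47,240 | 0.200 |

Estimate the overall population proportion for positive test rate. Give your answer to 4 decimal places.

0.1975

Wₕ = Nₕ/N with N = 214228: 0.3038, 0.1678, 0.3079, 0.2205.
p̂_st = 0.3038·0.371 + 0.1678·0.114 + 0.3079·0.070 + 0.2205·0.200 ≈ 0.197495... → 0.1975.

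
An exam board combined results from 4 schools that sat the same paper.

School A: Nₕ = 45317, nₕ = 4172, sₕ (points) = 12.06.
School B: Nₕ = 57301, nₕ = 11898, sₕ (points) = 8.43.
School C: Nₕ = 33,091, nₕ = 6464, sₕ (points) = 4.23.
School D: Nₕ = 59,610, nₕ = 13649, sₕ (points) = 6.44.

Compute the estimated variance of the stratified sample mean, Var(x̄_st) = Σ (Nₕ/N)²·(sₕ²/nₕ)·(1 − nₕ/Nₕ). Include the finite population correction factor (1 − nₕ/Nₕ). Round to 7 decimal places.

0.0023934

N = 195319; Wₕ = Nₕ/N.
school A: (45317/195319)²·12.06²/4172·(1 − 4172/45317) = 0.0017038821
school B: (57301/195319)²·8.43²/11898·(1 − 11898/57301) = 0.0004073230
school C: (33091/195319)²·4.23²/6464·(1 − 6464/33091) = 0.0000639326
school D: (59610/195319)²·6.44²/13649·(1 − 13649/59610) = 0.0002182180
Sum = 0.0023933557 → 0.0023934.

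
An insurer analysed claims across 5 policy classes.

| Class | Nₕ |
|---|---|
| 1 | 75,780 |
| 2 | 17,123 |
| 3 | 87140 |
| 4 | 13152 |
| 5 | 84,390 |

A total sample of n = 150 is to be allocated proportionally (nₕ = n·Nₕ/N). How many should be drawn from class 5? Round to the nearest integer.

46

Share of class 5 = 84390/277585 = 0.30401.
Allocate 150 × 0.30401 = 45.602... → 46.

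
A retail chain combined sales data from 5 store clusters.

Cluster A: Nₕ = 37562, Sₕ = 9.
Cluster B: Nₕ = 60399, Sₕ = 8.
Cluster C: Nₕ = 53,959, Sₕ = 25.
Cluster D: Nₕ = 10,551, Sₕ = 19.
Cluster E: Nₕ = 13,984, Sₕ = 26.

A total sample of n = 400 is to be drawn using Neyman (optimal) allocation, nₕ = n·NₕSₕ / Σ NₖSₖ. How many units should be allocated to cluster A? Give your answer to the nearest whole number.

49

Σ NₕSₕ = 37562·9 + 60399·8 + 53959·25 + 10551·19 + 13984·26 = 2734278.
Share for A: 338058/2734278 = 0.12364.
n_A = 400 × 0.12364 = 49.455... → 49.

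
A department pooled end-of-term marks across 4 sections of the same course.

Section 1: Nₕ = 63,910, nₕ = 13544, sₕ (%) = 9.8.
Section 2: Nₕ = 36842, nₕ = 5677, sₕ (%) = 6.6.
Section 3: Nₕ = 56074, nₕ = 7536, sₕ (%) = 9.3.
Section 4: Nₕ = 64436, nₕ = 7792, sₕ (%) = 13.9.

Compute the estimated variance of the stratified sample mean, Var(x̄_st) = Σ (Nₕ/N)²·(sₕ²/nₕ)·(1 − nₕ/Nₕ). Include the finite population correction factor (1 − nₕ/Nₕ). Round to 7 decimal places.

0.0031329

N = 221262; Wₕ = Nₕ/N.
section 1: (63910/221262)²·9.8²/13544·(1 − 13544/63910) = 0.0004662274
section 2: (36842/221262)²·6.6²/5677·(1 − 5677/36842) = 0.0001799557
section 3: (56074/221262)²·9.3²/7536·(1 − 7536/56074) = 0.0006380501
section 4: (64436/221262)²·13.9²/7792·(1 − 7792/64436) = 0.0018486278
Sum = 0.0031328610 → 0.0031329.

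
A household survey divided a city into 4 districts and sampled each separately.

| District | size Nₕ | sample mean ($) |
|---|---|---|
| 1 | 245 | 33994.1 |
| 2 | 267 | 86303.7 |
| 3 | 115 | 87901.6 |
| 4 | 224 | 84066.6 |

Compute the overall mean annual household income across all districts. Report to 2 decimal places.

70871.03

x̄_st = (Σ Nₕx̄ₕ) / (Σ Nₕ) = (245·33994.1 + 267·86303.7 + 115·87901.6 + 224·84066.6) / 851
= 60311244.8 / 851 = 70871.0280... → 70871.03.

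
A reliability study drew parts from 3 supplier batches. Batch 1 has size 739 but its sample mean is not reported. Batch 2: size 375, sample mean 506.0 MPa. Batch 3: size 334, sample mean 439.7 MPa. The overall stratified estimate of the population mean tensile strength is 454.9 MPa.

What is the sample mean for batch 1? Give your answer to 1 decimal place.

435.8

Σ Nₕx̄ₕ = N·μ, so 739·x̄_1 = 1448·454.9 − (375·506.0 + 334·439.7).
= 658695.2 − 336609.8 = 322085.4.
x̄_1 = 322085.4 / 739 = 435.840... → 435.8.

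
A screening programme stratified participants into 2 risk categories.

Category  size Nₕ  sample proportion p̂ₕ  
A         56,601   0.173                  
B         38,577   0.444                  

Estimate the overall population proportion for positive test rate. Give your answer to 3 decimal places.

0.283

Wₕ = Nₕ/N with N = 95178: 0.5947, 0.4053.
p̂_st = 0.5947·0.173 + 0.4053·0.444 ≈ 0.28284... → 0.283.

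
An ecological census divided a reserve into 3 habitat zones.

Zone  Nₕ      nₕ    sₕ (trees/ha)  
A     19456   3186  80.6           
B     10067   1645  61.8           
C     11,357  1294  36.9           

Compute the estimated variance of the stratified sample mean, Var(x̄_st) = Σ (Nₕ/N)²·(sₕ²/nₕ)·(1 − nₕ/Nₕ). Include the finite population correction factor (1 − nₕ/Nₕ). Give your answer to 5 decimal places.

0.57598

N = 40880. Term for each stratum: Wₕ²sₕ²/nₕ·(1−nₕ/Nₕ).
Var(x̄_st) = 0.38622791 + 0.11778896 + 0.07195944 = 0.57597630 → 0.57598.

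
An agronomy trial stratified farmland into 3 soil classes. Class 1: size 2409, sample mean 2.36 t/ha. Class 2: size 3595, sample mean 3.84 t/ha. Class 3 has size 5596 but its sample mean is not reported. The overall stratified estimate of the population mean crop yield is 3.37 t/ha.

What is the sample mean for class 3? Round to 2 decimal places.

N = 2409 + 3595 + 5596 = 11600.
Overall total = μ·N = 3.37·11600 = 39092.
Subtract the known strata: 2409·2.36 + 3595·3.84 = 19490.04.
Remaining total for class 3: 39092 − 19490.04 = 19601.96.
Divide by its size: 19601.96 / 5596 = 3.5029... → 3.50.

3.50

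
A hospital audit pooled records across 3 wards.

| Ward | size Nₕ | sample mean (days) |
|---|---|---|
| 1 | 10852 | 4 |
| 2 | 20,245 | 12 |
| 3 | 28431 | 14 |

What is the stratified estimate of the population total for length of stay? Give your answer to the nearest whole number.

684382

1: 10852·4 = 43408
2: 20245·12 = 242940
3: 28431·14 = 398034
τ̂ = Σ Nₕx̄ₕ = 684382.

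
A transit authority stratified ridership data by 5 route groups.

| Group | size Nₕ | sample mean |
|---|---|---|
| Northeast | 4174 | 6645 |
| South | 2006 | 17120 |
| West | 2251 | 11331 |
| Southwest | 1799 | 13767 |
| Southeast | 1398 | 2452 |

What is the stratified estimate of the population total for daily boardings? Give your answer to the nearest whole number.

115779760

Estimate total by summing Nₕ·x̄ₕ over strata.
4174·6645 + 2006·17120 + 2251·11331 + 1799·13767 + 1398·2452 = 27736230 + 34342720 + 25506081 + 24766833 + 3427896 = 115779760.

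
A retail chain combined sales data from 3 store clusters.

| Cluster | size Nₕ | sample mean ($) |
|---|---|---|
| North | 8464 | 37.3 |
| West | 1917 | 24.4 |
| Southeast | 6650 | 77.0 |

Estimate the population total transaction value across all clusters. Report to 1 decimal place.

North: 8464·37.3 = 315707.2
West: 1917·24.4 = 46774.8
Southeast: 6650·77.0 = 512050
τ̂ = Σ Nₕx̄ₕ = 874532.0.

874532.0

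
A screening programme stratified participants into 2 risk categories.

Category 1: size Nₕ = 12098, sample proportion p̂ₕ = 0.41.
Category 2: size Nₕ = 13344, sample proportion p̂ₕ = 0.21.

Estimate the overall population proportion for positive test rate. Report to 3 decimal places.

Wₕ = Nₕ/N with N = 25442: 0.4755, 0.5245.
p̂_st = 0.4755·0.41 + 0.5245·0.21 ≈ 0.30510... → 0.305.

0.305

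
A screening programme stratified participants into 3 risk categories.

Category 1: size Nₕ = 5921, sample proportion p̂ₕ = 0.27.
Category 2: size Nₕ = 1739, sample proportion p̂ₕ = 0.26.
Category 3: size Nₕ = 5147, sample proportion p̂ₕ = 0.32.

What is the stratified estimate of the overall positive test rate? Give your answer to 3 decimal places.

0.289

Wₕ = Nₕ/N with N = 12807: 0.4623, 0.1358, 0.4019.
p̂_st = 0.4623·0.27 + 0.1358·0.26 + 0.4019·0.32 ≈ 0.28874... → 0.289.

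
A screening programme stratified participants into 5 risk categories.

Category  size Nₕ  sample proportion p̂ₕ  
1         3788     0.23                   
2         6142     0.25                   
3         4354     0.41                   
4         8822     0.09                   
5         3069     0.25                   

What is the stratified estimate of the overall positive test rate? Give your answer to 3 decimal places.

0.220

N = 3788 + 6142 + 4354 + 8822 + 3069 = 26175.
Overall proportion = Σ (Nₕ/N)·p̂ₕ.
Σ Nₕp̂ₕ = 871.24 + 1535.5 + 1785.14 + 793.98 + 767.25 = 5753.11.
5753.11 / 26175 = 0.21979... → 0.220.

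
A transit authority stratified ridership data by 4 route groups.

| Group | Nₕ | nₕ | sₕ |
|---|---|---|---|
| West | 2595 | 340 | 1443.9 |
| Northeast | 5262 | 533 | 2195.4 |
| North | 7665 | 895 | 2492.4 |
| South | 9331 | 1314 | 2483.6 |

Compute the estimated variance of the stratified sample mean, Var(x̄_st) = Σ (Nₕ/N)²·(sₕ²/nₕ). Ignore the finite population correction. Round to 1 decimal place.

1794.1

N = 24853. Term for each stratum: Wₕ²sₕ²/nₕ.
Var(x̄_st) = 66.8517 + 405.3630 + 660.2055 + 661.7084 = 1794.1287 → 1794.1.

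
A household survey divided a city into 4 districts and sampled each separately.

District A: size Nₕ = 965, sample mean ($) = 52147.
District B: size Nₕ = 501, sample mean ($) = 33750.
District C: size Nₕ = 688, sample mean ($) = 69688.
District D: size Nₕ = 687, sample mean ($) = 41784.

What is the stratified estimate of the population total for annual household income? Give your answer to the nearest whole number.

143881557

Population total = Σ Nₕ·x̄ₕ (each stratum's size times its mean).
965·52147 + 501·33750 + 688·69688 + 687·41784 = 50321855 + 16908750 + 47945344 + 28705608 = 143881557.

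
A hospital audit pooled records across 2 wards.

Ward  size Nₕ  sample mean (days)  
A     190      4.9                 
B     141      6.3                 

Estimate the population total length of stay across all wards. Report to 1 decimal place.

Population total = Σ Nₕ·x̄ₕ (each stratum's size times its mean).
190·4.9 + 141·6.3 = 931 + 888.3 = 1819.3.

1819.3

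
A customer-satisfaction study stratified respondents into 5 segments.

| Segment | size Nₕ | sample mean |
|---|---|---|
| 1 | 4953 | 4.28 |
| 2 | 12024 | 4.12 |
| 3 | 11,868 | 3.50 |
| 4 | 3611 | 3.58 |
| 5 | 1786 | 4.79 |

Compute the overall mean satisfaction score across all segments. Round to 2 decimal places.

3.91

N = 34242; weights Wₕ = Nₕ/N = (0.1446, 0.3511, 0.3466, 0.1055, 0.0522).
x̄_st = Σ Wₕ·x̄ₕ = 0.1446·4.28 + 0.3511·4.12 + 0.3466·3.50 + 0.1055·3.58 + 0.0522·4.79 ≈ 3.9063...
→ 3.91.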